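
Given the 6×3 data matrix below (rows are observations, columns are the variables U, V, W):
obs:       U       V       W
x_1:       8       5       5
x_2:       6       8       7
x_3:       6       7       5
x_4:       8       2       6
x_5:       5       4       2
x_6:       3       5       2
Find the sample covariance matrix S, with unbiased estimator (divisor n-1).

Step 1 — column means:
  mean(U) = (8 + 6 + 6 + 8 + 5 + 3) / 6 = 36/6 = 6
  mean(V) = (5 + 8 + 7 + 2 + 4 + 5) / 6 = 31/6 = 5.1667
  mean(W) = (5 + 7 + 5 + 6 + 2 + 2) / 6 = 27/6 = 4.5

Step 2 — sample covariance S[i,j] = (1/(n-1)) · Σ_k (x_{k,i} - mean_i) · (x_{k,j} - mean_j), with n-1 = 5.
  S[U,U] = ((2)·(2) + (0)·(0) + (0)·(0) + (2)·(2) + (-1)·(-1) + (-3)·(-3)) / 5 = 18/5 = 3.6
  S[U,V] = ((2)·(-0.1667) + (0)·(2.8333) + (0)·(1.8333) + (2)·(-3.1667) + (-1)·(-1.1667) + (-3)·(-0.1667)) / 5 = -5/5 = -1
  S[U,W] = ((2)·(0.5) + (0)·(2.5) + (0)·(0.5) + (2)·(1.5) + (-1)·(-2.5) + (-3)·(-2.5)) / 5 = 14/5 = 2.8
  S[V,V] = ((-0.1667)·(-0.1667) + (2.8333)·(2.8333) + (1.8333)·(1.8333) + (-3.1667)·(-3.1667) + (-1.1667)·(-1.1667) + (-0.1667)·(-0.1667)) / 5 = 22.8333/5 = 4.5667
  S[V,W] = ((-0.1667)·(0.5) + (2.8333)·(2.5) + (1.8333)·(0.5) + (-3.1667)·(1.5) + (-1.1667)·(-2.5) + (-0.1667)·(-2.5)) / 5 = 6.5/5 = 1.3
  S[W,W] = ((0.5)·(0.5) + (2.5)·(2.5) + (0.5)·(0.5) + (1.5)·(1.5) + (-2.5)·(-2.5) + (-2.5)·(-2.5)) / 5 = 21.5/5 = 4.3

S is symmetric (S[j,i] = S[i,j]). Assembling:

S = [[3.6, -1, 2.8],
 [-1, 4.5667, 1.3],
 [2.8, 1.3, 4.3]]


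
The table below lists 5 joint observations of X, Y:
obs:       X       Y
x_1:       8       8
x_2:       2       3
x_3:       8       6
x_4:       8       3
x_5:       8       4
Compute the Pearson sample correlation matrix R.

Step 1 — column means:
  mean(X) = (8 + 2 + 8 + 8 + 8) / 5 = 34/5 = 6.8
  mean(Y) = (8 + 3 + 6 + 3 + 4) / 5 = 24/5 = 4.8

Step 2 — sample variances and covariances s[i,j] = (1/(n-1)) · Σ_k (x_{k,i} - mean_i) · (x_{k,j} - mean_j), with n-1 = 4:
  s[X,X] = ((1.2)·(1.2) + (-4.8)·(-4.8) + (1.2)·(1.2) + (1.2)·(1.2) + (1.2)·(1.2)) / 4 = 28.8/4 = 7.2
  s[X,Y] = ((1.2)·(3.2) + (-4.8)·(-1.8) + (1.2)·(1.2) + (1.2)·(-1.8) + (1.2)·(-0.8)) / 4 = 10.8/4 = 2.7
  s[Y,Y] = ((3.2)·(3.2) + (-1.8)·(-1.8) + (1.2)·(1.2) + (-1.8)·(-1.8) + (-0.8)·(-0.8)) / 4 = 18.8/4 = 4.7
  Sample standard deviations s_i = √(s[i,i]):
  s(X) = √(7.2) = 2.6833
  s(Y) = √(4.7) = 2.1679

Step 3 — r_{ij} = s_{ij} / (s_i · s_j):
  r[X,X] = 1 (diagonal).
  r[X,Y] = 2.7 / (2.6833 · 2.1679) = 2.7 / 5.8172 = 0.4641
  r[Y,Y] = 1 (diagonal).

R is symmetric with unit diagonal. Assembling:

R = [[1, 0.4641],
 [0.4641, 1]]


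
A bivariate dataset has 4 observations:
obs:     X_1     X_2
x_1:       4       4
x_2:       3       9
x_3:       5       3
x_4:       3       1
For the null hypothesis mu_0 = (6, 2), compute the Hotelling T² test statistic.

Step 1 — sample mean vector:
  mean(X_1) = (4 + 3 + 5 + 3) / 4 = 15/4 = 3.75
  mean(X_2) = (4 + 9 + 3 + 1) / 4 = 17/4 = 4.25
  x̄ = (3.75, 4.25),  deviation x̄ - mu_0 = (3.75, 4.25) - (6, 2) = (-2.25, 2.25).

Step 2 — sample covariance matrix, S[i,j] = (1/(n-1)) · Σ_k (x_{k,i} - mean_i) · (x_{k,j} - mean_j), divisor n-1 = 3:
  S[X_1,X_1] = ((0.25)·(0.25) + (-0.75)·(-0.75) + (1.25)·(1.25) + (-0.75)·(-0.75)) / 3 = 2.75/3 = 0.9167
  S[X_1,X_2] = ((0.25)·(-0.25) + (-0.75)·(4.75) + (1.25)·(-1.25) + (-0.75)·(-3.25)) / 3 = -2.75/3 = -0.9167
  S[X_2,X_2] = ((-0.25)·(-0.25) + (4.75)·(4.75) + (-1.25)·(-1.25) + (-3.25)·(-3.25)) / 3 = 34.75/3 = 11.5833
  S = [[0.9167, -0.9167],
 [-0.9167, 11.5833]].

Step 3 — invert S. det(S) = 0.9167·11.5833 - (-0.9167)² = 9.7778.
  S^{-1} = (1/det) · [[d, -b], [-b, a]] = [[1.1847, 0.0938],
 [0.0938, 0.0938]].

Step 4 — quadratic form (x̄ - mu_0)^T · S^{-1} · (x̄ - mu_0):
  S^{-1} · (x̄ - mu_0) = (-2.4545, 0),
  (x̄ - mu_0)^T · [...] = (-2.25)·(-2.4545) + (2.25)·(0) = 5.5227.

Step 5 — scale by n: T² = 4 · 5.5227 = 22.0909.

T² ≈ 22.0909


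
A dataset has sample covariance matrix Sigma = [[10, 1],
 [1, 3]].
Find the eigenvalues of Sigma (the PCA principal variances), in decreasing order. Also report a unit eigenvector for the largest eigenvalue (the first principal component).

Step 1 — characteristic polynomial of 2×2 Sigma:
  det(Sigma - λI) = λ² - trace · λ + det = 0.
  trace = 10 + 3 = 13, det = 10·3 - (1)² = 29.
Step 2 — discriminant:
  Δ = trace² - 4·det = 169 - 116 = 53.
Step 3 — eigenvalues:
  λ = (trace ± √Δ)/2 = (13 ± 7.2801)/2,
  λ_1 = 10.1401,  λ_2 = 2.8599.

Step 4 — unit eigenvector for λ_1: solve (Sigma - λ_1 I)v = 0. First row:
  (10 - 10.1401)·v_x + (1)·v_y = 0, i.e. (-0.1401)·v_x + (1)·v_y = 0,
  so v ∝ (b, λ_1 - a) = (1, 0.1401) = u.
  ||u|| = √((1)² + (0.1401)²) = √(1.0196) ≈ 1.0098,
  v_1 = u/||u|| ≈ (0.9903, 0.1387) (||v_1|| = 1).

λ_1 = 10.1401,  λ_2 = 2.8599;  v_1 ≈ (0.9903, 0.1387)


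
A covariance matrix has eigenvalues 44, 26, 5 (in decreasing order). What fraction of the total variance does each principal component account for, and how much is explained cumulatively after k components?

Step 1 — total variance = trace(Sigma) = Σ λ_i = 44 + 26 + 5 = 75.

Step 2 — fraction explained by component i = λ_i / Σ λ:
  PC1: 44/75 = 0.5867
  PC2: 26/75 = 0.3467
  PC3: 5/75 = 0.0667

Step 3 — cumulative fraction after k components = (λ_1 + ... + λ_k) / Σ λ:
  k = 1: 44/75 = 0.5867
  k = 2: (44 + 26)/75 = 70/75 = 0.9333
  k = 3: (44 + 26 + 5)/75 = 75/75 = 1

Summary (fraction, with percent):

explained: PC1 0.5867 (58.67%), PC2 0.3467 (34.67%), PC3 0.0667 (6.67%);  cumulative: 0.5867, 0.9333, 1


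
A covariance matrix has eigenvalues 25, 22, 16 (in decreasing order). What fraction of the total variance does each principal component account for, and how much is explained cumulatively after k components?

Step 1 — total variance = trace(Sigma) = Σ λ_i = 25 + 22 + 16 = 63.

Step 2 — fraction explained by component i = λ_i / Σ λ:
  PC1: 25/63 = 0.3968
  PC2: 22/63 = 0.3492
  PC3: 16/63 = 0.254

Step 3 — cumulative fraction after k components = (λ_1 + ... + λ_k) / Σ λ:
  k = 1: 25/63 = 0.3968
  k = 2: (25 + 22)/63 = 47/63 = 0.746
  k = 3: (25 + 22 + 16)/63 = 63/63 = 1

Summary (fraction, with percent):

explained: PC1 0.3968 (39.68%), PC2 0.3492 (34.92%), PC3 0.254 (25.4%);  cumulative: 0.3968, 0.746, 1


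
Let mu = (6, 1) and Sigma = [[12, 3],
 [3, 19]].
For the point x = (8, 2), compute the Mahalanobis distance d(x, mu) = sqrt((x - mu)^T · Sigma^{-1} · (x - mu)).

Step 1 — centre the observation: (x - mu) = (2, 1).

Step 2 — invert Sigma. det(Sigma) = 12·19 - (3)² = 219.
  Sigma^{-1} = (1/det) · [[d, -b], [-b, a]] = [[0.0868, -0.0137],
 [-0.0137, 0.0548]].

Step 3 — form the quadratic (x - mu)^T · Sigma^{-1} · (x - mu):
  Sigma^{-1} · (x - mu) = (0.1598, 0.0274).
  (x - mu)^T · [Sigma^{-1} · (x - mu)] = (2)·(0.1598) + (1)·(0.0274) = 0.347.

Step 4 — take square root: d = √(0.347) ≈ 0.5891.

d(x, mu) = √(0.347) ≈ 0.5891


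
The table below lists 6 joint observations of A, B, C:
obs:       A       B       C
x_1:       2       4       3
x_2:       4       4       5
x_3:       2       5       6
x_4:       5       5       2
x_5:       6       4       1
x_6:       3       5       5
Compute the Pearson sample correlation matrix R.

Step 1 — column means:
  mean(A) = (2 + 4 + 2 + 5 + 6 + 3) / 6 = 22/6 = 3.6667
  mean(B) = (4 + 4 + 5 + 5 + 4 + 5) / 6 = 27/6 = 4.5
  mean(C) = (3 + 5 + 6 + 2 + 1 + 5) / 6 = 22/6 = 3.6667

Step 2 — sample variances and covariances s[i,j] = (1/(n-1)) · Σ_k (x_{k,i} - mean_i) · (x_{k,j} - mean_j), with n-1 = 5:
  s[A,A] = ((-1.6667)·(-1.6667) + (0.3333)·(0.3333) + (-1.6667)·(-1.6667) + (1.3333)·(1.3333) + (2.3333)·(2.3333) + (-0.6667)·(-0.6667)) / 5 = 13.3333/5 = 2.6667
  s[A,B] = ((-1.6667)·(-0.5) + (0.3333)·(-0.5) + (-1.6667)·(0.5) + (1.3333)·(0.5) + (2.3333)·(-0.5) + (-0.6667)·(0.5)) / 5 = -1/5 = -0.2
  s[A,C] = ((-1.6667)·(-0.6667) + (0.3333)·(1.3333) + (-1.6667)·(2.3333) + (1.3333)·(-1.6667) + (2.3333)·(-2.6667) + (-0.6667)·(1.3333)) / 5 = -11.6667/5 = -2.3333
  s[B,B] = ((-0.5)·(-0.5) + (-0.5)·(-0.5) + (0.5)·(0.5) + (0.5)·(0.5) + (-0.5)·(-0.5) + (0.5)·(0.5)) / 5 = 1.5/5 = 0.3
  s[B,C] = ((-0.5)·(-0.6667) + (-0.5)·(1.3333) + (0.5)·(2.3333) + (0.5)·(-1.6667) + (-0.5)·(-2.6667) + (0.5)·(1.3333)) / 5 = 2/5 = 0.4
  s[C,C] = ((-0.6667)·(-0.6667) + (1.3333)·(1.3333) + (2.3333)·(2.3333) + (-1.6667)·(-1.6667) + (-2.6667)·(-2.6667) + (1.3333)·(1.3333)) / 5 = 19.3333/5 = 3.8667
  Sample standard deviations s_i = √(s[i,i]):
  s(A) = √(2.6667) = 1.633
  s(B) = √(0.3) = 0.5477
  s(C) = √(3.8667) = 1.9664

Step 3 — r_{ij} = s_{ij} / (s_i · s_j):
  r[A,A] = 1 (diagonal).
  r[A,B] = -0.2 / (1.633 · 0.5477) = -0.2 / 0.8944 = -0.2236
  r[A,C] = -2.3333 / (1.633 · 1.9664) = -2.3333 / 3.2111 = -0.7266
  r[B,B] = 1 (diagonal).
  r[B,C] = 0.4 / (0.5477 · 1.9664) = 0.4 / 1.077 = 0.3714
  r[C,C] = 1 (diagonal).

R is symmetric with unit diagonal. Assembling:

R = [[1, -0.2236, -0.7266],
 [-0.2236, 1, 0.3714],
 [-0.7266, 0.3714, 1]]


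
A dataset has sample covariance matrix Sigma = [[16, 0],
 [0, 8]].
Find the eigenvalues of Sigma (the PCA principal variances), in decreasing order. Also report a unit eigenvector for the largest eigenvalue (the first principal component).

Step 1 — characteristic polynomial of 2×2 Sigma:
  det(Sigma - λI) = λ² - trace · λ + det = 0.
  trace = 16 + 8 = 24, det = 16·8 - (0)² = 128.
Step 2 — discriminant:
  Δ = trace² - 4·det = 576 - 512 = 64.
Step 3 — eigenvalues:
  λ = (trace ± √Δ)/2 = (24 ± 8)/2,
  λ_1 = 16,  λ_2 = 8.

Step 4 — unit eigenvector for λ_1: Sigma is diagonal, so its eigenvectors are the coordinate axes. λ_1 = 16 is the diagonal entry on the first coordinate axis, hence
  v_1 = (1, 0) (||v_1|| = 1).

λ_1 = 16,  λ_2 = 8;  v_1 ≈ (1, 0)


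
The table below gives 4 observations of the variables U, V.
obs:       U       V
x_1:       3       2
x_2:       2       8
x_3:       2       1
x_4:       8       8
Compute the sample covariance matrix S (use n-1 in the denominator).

Step 1 — column means:
  mean(U) = (3 + 2 + 2 + 8) / 4 = 15/4 = 3.75
  mean(V) = (2 + 8 + 1 + 8) / 4 = 19/4 = 4.75

Step 2 — sample covariance S[i,j] = (1/(n-1)) · Σ_k (x_{k,i} - mean_i) · (x_{k,j} - mean_j), with n-1 = 3.
  S[U,U] = ((-0.75)·(-0.75) + (-1.75)·(-1.75) + (-1.75)·(-1.75) + (4.25)·(4.25)) / 3 = 24.75/3 = 8.25
  S[U,V] = ((-0.75)·(-2.75) + (-1.75)·(3.25) + (-1.75)·(-3.75) + (4.25)·(3.25)) / 3 = 16.75/3 = 5.5833
  S[V,V] = ((-2.75)·(-2.75) + (3.25)·(3.25) + (-3.75)·(-3.75) + (3.25)·(3.25)) / 3 = 42.75/3 = 14.25

S is symmetric (S[j,i] = S[i,j]). Assembling:

S = [[8.25, 5.5833],
 [5.5833, 14.25]]


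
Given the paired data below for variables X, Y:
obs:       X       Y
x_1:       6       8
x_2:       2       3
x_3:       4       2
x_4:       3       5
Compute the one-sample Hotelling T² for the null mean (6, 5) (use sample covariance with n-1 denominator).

Step 1 — sample mean vector:
  mean(X) = (6 + 2 + 4 + 3) / 4 = 15/4 = 3.75
  mean(Y) = (8 + 3 + 2 + 5) / 4 = 18/4 = 4.5
  x̄ = (3.75, 4.5),  deviation x̄ - mu_0 = (3.75, 4.5) - (6, 5) = (-2.25, -0.5).

Step 2 — sample covariance matrix, S[i,j] = (1/(n-1)) · Σ_k (x_{k,i} - mean_i) · (x_{k,j} - mean_j), divisor n-1 = 3:
  S[X,X] = ((2.25)·(2.25) + (-1.75)·(-1.75) + (0.25)·(0.25) + (-0.75)·(-0.75)) / 3 = 8.75/3 = 2.9167
  S[X,Y] = ((2.25)·(3.5) + (-1.75)·(-1.5) + (0.25)·(-2.5) + (-0.75)·(0.5)) / 3 = 9.5/3 = 3.1667
  S[Y,Y] = ((3.5)·(3.5) + (-1.5)·(-1.5) + (-2.5)·(-2.5) + (0.5)·(0.5)) / 3 = 21/3 = 7
  S = [[2.9167, 3.1667],
 [3.1667, 7]].

Step 3 — invert S. det(S) = 2.9167·7 - (3.1667)² = 10.3889.
  S^{-1} = (1/det) · [[d, -b], [-b, a]] = [[0.6738, -0.3048],
 [-0.3048, 0.2807]].

Step 4 — quadratic form (x̄ - mu_0)^T · S^{-1} · (x̄ - mu_0):
  S^{-1} · (x̄ - mu_0) = (-1.3636, 0.5455),
  (x̄ - mu_0)^T · [...] = (-2.25)·(-1.3636) + (-0.5)·(0.5455) = 2.7955.

Step 5 — scale by n: T² = 4 · 2.7955 = 11.1818.

T² ≈ 11.1818


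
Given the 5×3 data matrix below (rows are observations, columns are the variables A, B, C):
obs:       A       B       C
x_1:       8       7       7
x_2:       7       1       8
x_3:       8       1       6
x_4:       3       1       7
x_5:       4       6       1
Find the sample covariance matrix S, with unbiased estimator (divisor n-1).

Step 1 — column means:
  mean(A) = (8 + 7 + 8 + 3 + 4) / 5 = 30/5 = 6
  mean(B) = (7 + 1 + 1 + 1 + 6) / 5 = 16/5 = 3.2
  mean(C) = (7 + 8 + 6 + 7 + 1) / 5 = 29/5 = 5.8

Step 2 — sample covariance S[i,j] = (1/(n-1)) · Σ_k (x_{k,i} - mean_i) · (x_{k,j} - mean_j), with n-1 = 4.
  S[A,A] = ((2)·(2) + (1)·(1) + (2)·(2) + (-3)·(-3) + (-2)·(-2)) / 4 = 22/4 = 5.5
  S[A,B] = ((2)·(3.8) + (1)·(-2.2) + (2)·(-2.2) + (-3)·(-2.2) + (-2)·(2.8)) / 4 = 2/4 = 0.5
  S[A,C] = ((2)·(1.2) + (1)·(2.2) + (2)·(0.2) + (-3)·(1.2) + (-2)·(-4.8)) / 4 = 11/4 = 2.75
  S[B,B] = ((3.8)·(3.8) + (-2.2)·(-2.2) + (-2.2)·(-2.2) + (-2.2)·(-2.2) + (2.8)·(2.8)) / 4 = 36.8/4 = 9.2
  S[B,C] = ((3.8)·(1.2) + (-2.2)·(2.2) + (-2.2)·(0.2) + (-2.2)·(1.2) + (2.8)·(-4.8)) / 4 = -16.8/4 = -4.2
  S[C,C] = ((1.2)·(1.2) + (2.2)·(2.2) + (0.2)·(0.2) + (1.2)·(1.2) + (-4.8)·(-4.8)) / 4 = 30.8/4 = 7.7

S is symmetric (S[j,i] = S[i,j]). Assembling:

S = [[5.5, 0.5, 2.75],
 [0.5, 9.2, -4.2],
 [2.75, -4.2, 7.7]]


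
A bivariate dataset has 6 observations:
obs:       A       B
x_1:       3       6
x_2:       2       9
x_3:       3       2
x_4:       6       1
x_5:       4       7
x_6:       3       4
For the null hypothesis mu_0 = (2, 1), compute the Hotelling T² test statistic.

Step 1 — sample mean vector:
  mean(A) = (3 + 2 + 3 + 6 + 4 + 3) / 6 = 21/6 = 3.5
  mean(B) = (6 + 9 + 2 + 1 + 7 + 4) / 6 = 29/6 = 4.8333
  x̄ = (3.5, 4.8333),  deviation x̄ - mu_0 = (3.5, 4.8333) - (2, 1) = (1.5, 3.8333).

Step 2 — sample covariance matrix, S[i,j] = (1/(n-1)) · Σ_k (x_{k,i} - mean_i) · (x_{k,j} - mean_j), divisor n-1 = 5:
  S[A,A] = ((-0.5)·(-0.5) + (-1.5)·(-1.5) + (-0.5)·(-0.5) + (2.5)·(2.5) + (0.5)·(0.5) + (-0.5)·(-0.5)) / 5 = 9.5/5 = 1.9
  S[A,B] = ((-0.5)·(1.1667) + (-1.5)·(4.1667) + (-0.5)·(-2.8333) + (2.5)·(-3.8333) + (0.5)·(2.1667) + (-0.5)·(-0.8333)) / 5 = -13.5/5 = -2.7
  S[B,B] = ((1.1667)·(1.1667) + (4.1667)·(4.1667) + (-2.8333)·(-2.8333) + (-3.8333)·(-3.8333) + (2.1667)·(2.1667) + (-0.8333)·(-0.8333)) / 5 = 46.8333/5 = 9.3667
  S = [[1.9, -2.7],
 [-2.7, 9.3667]].

Step 3 — invert S. det(S) = 1.9·9.3667 - (-2.7)² = 10.5067.
  S^{-1} = (1/det) · [[d, -b], [-b, a]] = [[0.8915, 0.257],
 [0.257, 0.1808]].

Step 4 — quadratic form (x̄ - mu_0)^T · S^{-1} · (x̄ - mu_0):
  S^{-1} · (x̄ - mu_0) = (2.3223, 1.0787),
  (x̄ - mu_0)^T · [...] = (1.5)·(2.3223) + (3.8333)·(1.0787) = 7.6184.

Step 5 — scale by n: T² = 6 · 7.6184 = 45.7107.

T² ≈ 45.7107


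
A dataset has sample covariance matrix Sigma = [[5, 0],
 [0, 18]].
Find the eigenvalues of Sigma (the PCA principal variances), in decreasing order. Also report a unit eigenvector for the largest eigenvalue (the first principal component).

Step 1 — characteristic polynomial of 2×2 Sigma:
  det(Sigma - λI) = λ² - trace · λ + det = 0.
  trace = 5 + 18 = 23, det = 5·18 - (0)² = 90.
Step 2 — discriminant:
  Δ = trace² - 4·det = 529 - 360 = 169.
Step 3 — eigenvalues:
  λ = (trace ± √Δ)/2 = (23 ± 13)/2,
  λ_1 = 18,  λ_2 = 5.

Step 4 — unit eigenvector for λ_1: Sigma is diagonal, so its eigenvectors are the coordinate axes. λ_1 = 18 is the diagonal entry on the second coordinate axis, hence
  v_1 = (0, 1) (||v_1|| = 1).

λ_1 = 18,  λ_2 = 5;  v_1 ≈ (0, 1)


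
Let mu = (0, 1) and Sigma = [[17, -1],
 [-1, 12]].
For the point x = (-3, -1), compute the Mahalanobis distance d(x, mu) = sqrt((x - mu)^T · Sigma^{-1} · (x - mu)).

Step 1 — centre the observation: (x - mu) = (-3, -2).

Step 2 — invert Sigma. det(Sigma) = 17·12 - (-1)² = 203.
  Sigma^{-1} = (1/det) · [[d, -b], [-b, a]] = [[0.0591, 0.0049],
 [0.0049, 0.0837]].

Step 3 — form the quadratic (x - mu)^T · Sigma^{-1} · (x - mu):
  Sigma^{-1} · (x - mu) = (-0.1872, -0.1823).
  (x - mu)^T · [Sigma^{-1} · (x - mu)] = (-3)·(-0.1872) + (-2)·(-0.1823) = 0.9261.

Step 4 — take square root: d = √(0.9261) ≈ 0.9623.

d(x, mu) = √(0.9261) ≈ 0.9623


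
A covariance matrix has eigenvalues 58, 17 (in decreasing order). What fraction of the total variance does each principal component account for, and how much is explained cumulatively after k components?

Step 1 — total variance = trace(Sigma) = Σ λ_i = 58 + 17 = 75.

Step 2 — fraction explained by component i = λ_i / Σ λ:
  PC1: 58/75 = 0.7733
  PC2: 17/75 = 0.2267

Step 3 — cumulative fraction after k components = (λ_1 + ... + λ_k) / Σ λ:
  k = 1: 58/75 = 0.7733
  k = 2: (58 + 17)/75 = 75/75 = 1

Summary (fraction, with percent):

explained: PC1 0.7733 (77.33%), PC2 0.2267 (22.67%);  cumulative: 0.7733, 1


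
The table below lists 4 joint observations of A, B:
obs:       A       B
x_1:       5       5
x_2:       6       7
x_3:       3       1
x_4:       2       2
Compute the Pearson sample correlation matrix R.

Step 1 — column means:
  mean(A) = (5 + 6 + 3 + 2) / 4 = 16/4 = 4
  mean(B) = (5 + 7 + 1 + 2) / 4 = 15/4 = 3.75

Step 2 — sample variances and covariances s[i,j] = (1/(n-1)) · Σ_k (x_{k,i} - mean_i) · (x_{k,j} - mean_j), with n-1 = 3:
  s[A,A] = ((1)·(1) + (2)·(2) + (-1)·(-1) + (-2)·(-2)) / 3 = 10/3 = 3.3333
  s[A,B] = ((1)·(1.25) + (2)·(3.25) + (-1)·(-2.75) + (-2)·(-1.75)) / 3 = 14/3 = 4.6667
  s[B,B] = ((1.25)·(1.25) + (3.25)·(3.25) + (-2.75)·(-2.75) + (-1.75)·(-1.75)) / 3 = 22.75/3 = 7.5833
  Sample standard deviations s_i = √(s[i,i]):
  s(A) = √(3.3333) = 1.8257
  s(B) = √(7.5833) = 2.7538

Step 3 — r_{ij} = s_{ij} / (s_i · s_j):
  r[A,A] = 1 (diagonal).
  r[A,B] = 4.6667 / (1.8257 · 2.7538) = 4.6667 / 5.0277 = 0.9282
  r[B,B] = 1 (diagonal).

R is symmetric with unit diagonal. Assembling:

R = [[1, 0.9282],
 [0.9282, 1]]


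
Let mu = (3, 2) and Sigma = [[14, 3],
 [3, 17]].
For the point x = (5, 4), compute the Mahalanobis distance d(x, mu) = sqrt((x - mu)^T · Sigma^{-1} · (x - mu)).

Step 1 — centre the observation: (x - mu) = (2, 2).

Step 2 — invert Sigma. det(Sigma) = 14·17 - (3)² = 229.
  Sigma^{-1} = (1/det) · [[d, -b], [-b, a]] = [[0.0742, -0.0131],
 [-0.0131, 0.0611]].

Step 3 — form the quadratic (x - mu)^T · Sigma^{-1} · (x - mu):
  Sigma^{-1} · (x - mu) = (0.1223, 0.0961).
  (x - mu)^T · [Sigma^{-1} · (x - mu)] = (2)·(0.1223) + (2)·(0.0961) = 0.4367.

Step 4 — take square root: d = √(0.4367) ≈ 0.6608.

d(x, mu) = √(0.4367) ≈ 0.6608


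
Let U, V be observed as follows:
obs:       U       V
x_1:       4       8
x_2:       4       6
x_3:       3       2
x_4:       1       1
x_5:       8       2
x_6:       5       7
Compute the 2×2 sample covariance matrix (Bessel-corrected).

Step 1 — column means:
  mean(U) = (4 + 4 + 3 + 1 + 8 + 5) / 6 = 25/6 = 4.1667
  mean(V) = (8 + 6 + 2 + 1 + 2 + 7) / 6 = 26/6 = 4.3333

Step 2 — sample covariance S[i,j] = (1/(n-1)) · Σ_k (x_{k,i} - mean_i) · (x_{k,j} - mean_j), with n-1 = 5.
  S[U,U] = ((-0.1667)·(-0.1667) + (-0.1667)·(-0.1667) + (-1.1667)·(-1.1667) + (-3.1667)·(-3.1667) + (3.8333)·(3.8333) + (0.8333)·(0.8333)) / 5 = 26.8333/5 = 5.3667
  S[U,V] = ((-0.1667)·(3.6667) + (-0.1667)·(1.6667) + (-1.1667)·(-2.3333) + (-3.1667)·(-3.3333) + (3.8333)·(-2.3333) + (0.8333)·(2.6667)) / 5 = 5.6667/5 = 1.1333
  S[V,V] = ((3.6667)·(3.6667) + (1.6667)·(1.6667) + (-2.3333)·(-2.3333) + (-3.3333)·(-3.3333) + (-2.3333)·(-2.3333) + (2.6667)·(2.6667)) / 5 = 45.3333/5 = 9.0667

S is symmetric (S[j,i] = S[i,j]). Assembling:

S = [[5.3667, 1.1333],
 [1.1333, 9.0667]]


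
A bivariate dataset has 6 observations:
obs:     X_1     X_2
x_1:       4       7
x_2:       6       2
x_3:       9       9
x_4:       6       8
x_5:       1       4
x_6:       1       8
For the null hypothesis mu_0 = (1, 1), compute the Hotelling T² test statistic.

Step 1 — sample mean vector:
  mean(X_1) = (4 + 6 + 9 + 6 + 1 + 1) / 6 = 27/6 = 4.5
  mean(X_2) = (7 + 2 + 9 + 8 + 4 + 8) / 6 = 38/6 = 6.3333
  x̄ = (4.5, 6.3333),  deviation x̄ - mu_0 = (4.5, 6.3333) - (1, 1) = (3.5, 5.3333).

Step 2 — sample covariance matrix, S[i,j] = (1/(n-1)) · Σ_k (x_{k,i} - mean_i) · (x_{k,j} - mean_j), divisor n-1 = 5:
  S[X_1,X_1] = ((-0.5)·(-0.5) + (1.5)·(1.5) + (4.5)·(4.5) + (1.5)·(1.5) + (-3.5)·(-3.5) + (-3.5)·(-3.5)) / 5 = 49.5/5 = 9.9
  S[X_1,X_2] = ((-0.5)·(0.6667) + (1.5)·(-4.3333) + (4.5)·(2.6667) + (1.5)·(1.6667) + (-3.5)·(-2.3333) + (-3.5)·(1.6667)) / 5 = 10/5 = 2
  S[X_2,X_2] = ((0.6667)·(0.6667) + (-4.3333)·(-4.3333) + (2.6667)·(2.6667) + (1.6667)·(1.6667) + (-2.3333)·(-2.3333) + (1.6667)·(1.6667)) / 5 = 37.3333/5 = 7.4667
  S = [[9.9, 2],
 [2, 7.4667]].

Step 3 — invert S. det(S) = 9.9·7.4667 - (2)² = 69.92.
  S^{-1} = (1/det) · [[d, -b], [-b, a]] = [[0.1068, -0.0286],
 [-0.0286, 0.1416]].

Step 4 — quadratic form (x̄ - mu_0)^T · S^{-1} · (x̄ - mu_0):
  S^{-1} · (x̄ - mu_0) = (0.2212, 0.655),
  (x̄ - mu_0)^T · [...] = (3.5)·(0.2212) + (5.3333)·(0.655) = 4.2677.

Step 5 — scale by n: T² = 6 · 4.2677 = 25.6064.

T² ≈ 25.6064


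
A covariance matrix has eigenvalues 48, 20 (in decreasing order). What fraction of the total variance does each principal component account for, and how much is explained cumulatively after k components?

Step 1 — total variance = trace(Sigma) = Σ λ_i = 48 + 20 = 68.

Step 2 — fraction explained by component i = λ_i / Σ λ:
  PC1: 48/68 = 0.7059
  PC2: 20/68 = 0.2941

Step 3 — cumulative fraction after k components = (λ_1 + ... + λ_k) / Σ λ:
  k = 1: 48/68 = 0.7059
  k = 2: (48 + 20)/68 = 68/68 = 1

Summary (fraction, with percent):

explained: PC1 0.7059 (70.59%), PC2 0.2941 (29.41%);  cumulative: 0.7059, 1


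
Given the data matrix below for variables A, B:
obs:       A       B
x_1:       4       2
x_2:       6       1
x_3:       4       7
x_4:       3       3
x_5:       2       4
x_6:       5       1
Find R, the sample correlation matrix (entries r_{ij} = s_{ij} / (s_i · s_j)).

Step 1 — column means:
  mean(A) = (4 + 6 + 4 + 3 + 2 + 5) / 6 = 24/6 = 4
  mean(B) = (2 + 1 + 7 + 3 + 4 + 1) / 6 = 18/6 = 3

Step 2 — sample variances and covariances s[i,j] = (1/(n-1)) · Σ_k (x_{k,i} - mean_i) · (x_{k,j} - mean_j), with n-1 = 5:
  s[A,A] = ((0)·(0) + (2)·(2) + (0)·(0) + (-1)·(-1) + (-2)·(-2) + (1)·(1)) / 5 = 10/5 = 2
  s[A,B] = ((0)·(-1) + (2)·(-2) + (0)·(4) + (-1)·(0) + (-2)·(1) + (1)·(-2)) / 5 = -8/5 = -1.6
  s[B,B] = ((-1)·(-1) + (-2)·(-2) + (4)·(4) + (0)·(0) + (1)·(1) + (-2)·(-2)) / 5 = 26/5 = 5.2
  Sample standard deviations s_i = √(s[i,i]):
  s(A) = √(2) = 1.4142
  s(B) = √(5.2) = 2.2804

Step 3 — r_{ij} = s_{ij} / (s_i · s_j):
  r[A,A] = 1 (diagonal).
  r[A,B] = -1.6 / (1.4142 · 2.2804) = -1.6 / 3.2249 = -0.4961
  r[B,B] = 1 (diagonal).

R is symmetric with unit diagonal. Assembling:

R = [[1, -0.4961],
 [-0.4961, 1]]


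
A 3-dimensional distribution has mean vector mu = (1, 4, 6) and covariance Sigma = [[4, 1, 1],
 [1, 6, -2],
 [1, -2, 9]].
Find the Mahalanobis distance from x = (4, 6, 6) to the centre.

Step 1 — centre the observation: (x - mu) = (3, 2, 0).

Step 2 — invert Sigma (cofactor / det for 3×3, or solve directly):
  Sigma^{-1} = [[0.2762, -0.0608, -0.0442],
 [-0.0608, 0.1934, 0.0497],
 [-0.0442, 0.0497, 0.1271]].

Step 3 — form the quadratic (x - mu)^T · Sigma^{-1} · (x - mu):
  Sigma^{-1} · (x - mu) = (0.7072, 0.2044, -0.0331).
  (x - mu)^T · [Sigma^{-1} · (x - mu)] = (3)·(0.7072) + (2)·(0.2044) + (0)·(-0.0331) = 2.5304.

Step 4 — take square root: d = √(2.5304) ≈ 1.5907.

d(x, mu) = √(2.5304) ≈ 1.5907


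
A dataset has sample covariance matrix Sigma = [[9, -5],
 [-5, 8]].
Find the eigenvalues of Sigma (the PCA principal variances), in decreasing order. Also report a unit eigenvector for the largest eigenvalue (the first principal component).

Step 1 — characteristic polynomial of 2×2 Sigma:
  det(Sigma - λI) = λ² - trace · λ + det = 0.
  trace = 9 + 8 = 17, det = 9·8 - (-5)² = 47.
Step 2 — discriminant:
  Δ = trace² - 4·det = 289 - 188 = 101.
Step 3 — eigenvalues:
  λ = (trace ± √Δ)/2 = (17 ± 10.0499)/2,
  λ_1 = 13.5249,  λ_2 = 3.4751.

Step 4 — unit eigenvector for λ_1: solve (Sigma - λ_1 I)v = 0. First row:
  (9 - 13.5249)·v_x + (-5)·v_y = 0, i.e. (-4.5249)·v_x + (-5)·v_y = 0,
  so v ∝ (b, λ_1 - a) = (-5, 4.5249); multiply by -1 so the first entry is positive: u = (5, -4.5249).
  ||u|| = √((5)² + (-4.5249)²) = √(45.4751) ≈ 6.7435,
  v_1 = u/||u|| ≈ (0.7415, -0.671) (||v_1|| = 1).

λ_1 = 13.5249,  λ_2 = 3.4751;  v_1 ≈ (0.7415, -0.671)


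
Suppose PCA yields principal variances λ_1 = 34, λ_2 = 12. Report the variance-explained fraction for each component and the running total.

Step 1 — total variance = trace(Sigma) = Σ λ_i = 34 + 12 = 46.

Step 2 — fraction explained by component i = λ_i / Σ λ:
  PC1: 34/46 = 0.7391
  PC2: 12/46 = 0.2609

Step 3 — cumulative fraction after k components = (λ_1 + ... + λ_k) / Σ λ:
  k = 1: 34/46 = 0.7391
  k = 2: (34 + 12)/46 = 46/46 = 1

Summary (fraction, with percent):

explained: PC1 0.7391 (73.91%), PC2 0.2609 (26.09%);  cumulative: 0.7391, 1


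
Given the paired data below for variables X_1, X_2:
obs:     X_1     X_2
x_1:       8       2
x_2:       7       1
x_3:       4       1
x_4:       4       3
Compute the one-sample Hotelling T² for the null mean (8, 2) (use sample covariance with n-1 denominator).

Step 1 — sample mean vector:
  mean(X_1) = (8 + 7 + 4 + 4) / 4 = 23/4 = 5.75
  mean(X_2) = (2 + 1 + 1 + 3) / 4 = 7/4 = 1.75
  x̄ = (5.75, 1.75),  deviation x̄ - mu_0 = (5.75, 1.75) - (8, 2) = (-2.25, -0.25).

Step 2 — sample covariance matrix, S[i,j] = (1/(n-1)) · Σ_k (x_{k,i} - mean_i) · (x_{k,j} - mean_j), divisor n-1 = 3:
  S[X_1,X_1] = ((2.25)·(2.25) + (1.25)·(1.25) + (-1.75)·(-1.75) + (-1.75)·(-1.75)) / 3 = 12.75/3 = 4.25
  S[X_1,X_2] = ((2.25)·(0.25) + (1.25)·(-0.75) + (-1.75)·(-0.75) + (-1.75)·(1.25)) / 3 = -1.25/3 = -0.4167
  S[X_2,X_2] = ((0.25)·(0.25) + (-0.75)·(-0.75) + (-0.75)·(-0.75) + (1.25)·(1.25)) / 3 = 2.75/3 = 0.9167
  S = [[4.25, -0.4167],
 [-0.4167, 0.9167]].

Step 3 — invert S. det(S) = 4.25·0.9167 - (-0.4167)² = 3.7222.
  S^{-1} = (1/det) · [[d, -b], [-b, a]] = [[0.2463, 0.1119],
 [0.1119, 1.1418]].

Step 4 — quadratic form (x̄ - mu_0)^T · S^{-1} · (x̄ - mu_0):
  S^{-1} · (x̄ - mu_0) = (-0.5821, -0.5373),
  (x̄ - mu_0)^T · [...] = (-2.25)·(-0.5821) + (-0.25)·(-0.5373) = 1.444.

Step 5 — scale by n: T² = 4 · 1.444 = 5.7761.

T² ≈ 5.7761


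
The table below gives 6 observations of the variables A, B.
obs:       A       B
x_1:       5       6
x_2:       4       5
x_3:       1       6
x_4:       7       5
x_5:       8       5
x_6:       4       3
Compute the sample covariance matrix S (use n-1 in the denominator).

Step 1 — column means:
  mean(A) = (5 + 4 + 1 + 7 + 8 + 4) / 6 = 29/6 = 4.8333
  mean(B) = (6 + 5 + 6 + 5 + 5 + 3) / 6 = 30/6 = 5

Step 2 — sample covariance S[i,j] = (1/(n-1)) · Σ_k (x_{k,i} - mean_i) · (x_{k,j} - mean_j), with n-1 = 5.
  S[A,A] = ((0.1667)·(0.1667) + (-0.8333)·(-0.8333) + (-3.8333)·(-3.8333) + (2.1667)·(2.1667) + (3.1667)·(3.1667) + (-0.8333)·(-0.8333)) / 5 = 30.8333/5 = 6.1667
  S[A,B] = ((0.1667)·(1) + (-0.8333)·(0) + (-3.8333)·(1) + (2.1667)·(0) + (3.1667)·(0) + (-0.8333)·(-2)) / 5 = -2/5 = -0.4
  S[B,B] = ((1)·(1) + (0)·(0) + (1)·(1) + (0)·(0) + (0)·(0) + (-2)·(-2)) / 5 = 6/5 = 1.2

S is symmetric (S[j,i] = S[i,j]). Assembling:

S = [[6.1667, -0.4],
 [-0.4, 1.2]]


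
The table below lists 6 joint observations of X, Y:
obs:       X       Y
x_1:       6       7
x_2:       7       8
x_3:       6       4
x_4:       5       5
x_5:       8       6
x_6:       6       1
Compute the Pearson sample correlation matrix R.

Step 1 — column means:
  mean(X) = (6 + 7 + 6 + 5 + 8 + 6) / 6 = 38/6 = 6.3333
  mean(Y) = (7 + 8 + 4 + 5 + 6 + 1) / 6 = 31/6 = 5.1667

Step 2 — sample variances and covariances s[i,j] = (1/(n-1)) · Σ_k (x_{k,i} - mean_i) · (x_{k,j} - mean_j), with n-1 = 5:
  s[X,X] = ((-0.3333)·(-0.3333) + (0.6667)·(0.6667) + (-0.3333)·(-0.3333) + (-1.3333)·(-1.3333) + (1.6667)·(1.6667) + (-0.3333)·(-0.3333)) / 5 = 5.3333/5 = 1.0667
  s[X,Y] = ((-0.3333)·(1.8333) + (0.6667)·(2.8333) + (-0.3333)·(-1.1667) + (-1.3333)·(-0.1667) + (1.6667)·(0.8333) + (-0.3333)·(-4.1667)) / 5 = 4.6667/5 = 0.9333
  s[Y,Y] = ((1.8333)·(1.8333) + (2.8333)·(2.8333) + (-1.1667)·(-1.1667) + (-0.1667)·(-0.1667) + (0.8333)·(0.8333) + (-4.1667)·(-4.1667)) / 5 = 30.8333/5 = 6.1667
  Sample standard deviations s_i = √(s[i,i]):
  s(X) = √(1.0667) = 1.0328
  s(Y) = √(6.1667) = 2.4833

Step 3 — r_{ij} = s_{ij} / (s_i · s_j):
  r[X,X] = 1 (diagonal).
  r[X,Y] = 0.9333 / (1.0328 · 2.4833) = 0.9333 / 2.5647 = 0.3639
  r[Y,Y] = 1 (diagonal).

R is symmetric with unit diagonal. Assembling:

R = [[1, 0.3639],
 [0.3639, 1]]


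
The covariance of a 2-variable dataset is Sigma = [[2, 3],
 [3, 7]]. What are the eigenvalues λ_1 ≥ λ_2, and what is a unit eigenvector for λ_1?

Step 1 — characteristic polynomial of 2×2 Sigma:
  det(Sigma - λI) = λ² - trace · λ + det = 0.
  trace = 2 + 7 = 9, det = 2·7 - (3)² = 5.
Step 2 — discriminant:
  Δ = trace² - 4·det = 81 - 20 = 61.
Step 3 — eigenvalues:
  λ = (trace ± √Δ)/2 = (9 ± 7.8102)/2,
  λ_1 = 8.4051,  λ_2 = 0.5949.

Step 4 — unit eigenvector for λ_1: solve (Sigma - λ_1 I)v = 0. First row:
  (2 - 8.4051)·v_x + (3)·v_y = 0, i.e. (-6.4051)·v_x + (3)·v_y = 0,
  so v ∝ (b, λ_1 - a) = (3, 6.4051) = u.
  ||u|| = √((3)² + (6.4051)²) = √(50.0256) ≈ 7.0729,
  v_1 = u/||u|| ≈ (0.4242, 0.9056) (||v_1|| = 1).

λ_1 = 8.4051,  λ_2 = 0.5949;  v_1 ≈ (0.4242, 0.9056)


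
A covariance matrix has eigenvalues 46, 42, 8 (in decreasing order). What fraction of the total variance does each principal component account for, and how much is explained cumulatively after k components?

Step 1 — total variance = trace(Sigma) = Σ λ_i = 46 + 42 + 8 = 96.

Step 2 — fraction explained by component i = λ_i / Σ λ:
  PC1: 46/96 = 0.4792
  PC2: 42/96 = 0.4375
  PC3: 8/96 = 0.0833

Step 3 — cumulative fraction after k components = (λ_1 + ... + λ_k) / Σ λ:
  k = 1: 46/96 = 0.4792
  k = 2: (46 + 42)/96 = 88/96 = 0.9167
  k = 3: (46 + 42 + 8)/96 = 96/96 = 1

Summary (fraction, with percent):

explained: PC1 0.4792 (47.92%), PC2 0.4375 (43.75%), PC3 0.0833 (8.33%);  cumulative: 0.4792, 0.9167, 1


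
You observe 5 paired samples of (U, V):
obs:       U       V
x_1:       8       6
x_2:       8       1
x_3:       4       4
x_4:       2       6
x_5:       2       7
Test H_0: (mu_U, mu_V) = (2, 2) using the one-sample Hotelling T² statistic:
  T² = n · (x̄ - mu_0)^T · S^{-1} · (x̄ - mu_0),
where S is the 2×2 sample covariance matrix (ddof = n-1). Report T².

Step 1 — sample mean vector:
  mean(U) = (8 + 8 + 4 + 2 + 2) / 5 = 24/5 = 4.8
  mean(V) = (6 + 1 + 4 + 6 + 7) / 5 = 24/5 = 4.8
  x̄ = (4.8, 4.8),  deviation x̄ - mu_0 = (4.8, 4.8) - (2, 2) = (2.8, 2.8).

Step 2 — sample covariance matrix, S[i,j] = (1/(n-1)) · Σ_k (x_{k,i} - mean_i) · (x_{k,j} - mean_j), divisor n-1 = 4:
  S[U,U] = ((3.2)·(3.2) + (3.2)·(3.2) + (-0.8)·(-0.8) + (-2.8)·(-2.8) + (-2.8)·(-2.8)) / 4 = 36.8/4 = 9.2
  S[U,V] = ((3.2)·(1.2) + (3.2)·(-3.8) + (-0.8)·(-0.8) + (-2.8)·(1.2) + (-2.8)·(2.2)) / 4 = -17.2/4 = -4.3
  S[V,V] = ((1.2)·(1.2) + (-3.8)·(-3.8) + (-0.8)·(-0.8) + (1.2)·(1.2) + (2.2)·(2.2)) / 4 = 22.8/4 = 5.7
  S = [[9.2, -4.3],
 [-4.3, 5.7]].

Step 3 — invert S. det(S) = 9.2·5.7 - (-4.3)² = 33.95.
  S^{-1} = (1/det) · [[d, -b], [-b, a]] = [[0.1679, 0.1267],
 [0.1267, 0.271]].

Step 4 — quadratic form (x̄ - mu_0)^T · S^{-1} · (x̄ - mu_0):
  S^{-1} · (x̄ - mu_0) = (0.8247, 1.1134),
  (x̄ - mu_0)^T · [...] = (2.8)·(0.8247) + (2.8)·(1.1134) = 5.4268.

Step 5 — scale by n: T² = 5 · 5.4268 = 27.134.

T² ≈ 27.134


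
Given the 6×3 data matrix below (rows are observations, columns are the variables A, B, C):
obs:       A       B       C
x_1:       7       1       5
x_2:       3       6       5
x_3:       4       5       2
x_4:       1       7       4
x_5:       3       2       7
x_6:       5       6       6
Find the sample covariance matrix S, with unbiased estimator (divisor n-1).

Step 1 — column means:
  mean(A) = (7 + 3 + 4 + 1 + 3 + 5) / 6 = 23/6 = 3.8333
  mean(B) = (1 + 6 + 5 + 7 + 2 + 6) / 6 = 27/6 = 4.5
  mean(C) = (5 + 5 + 2 + 4 + 7 + 6) / 6 = 29/6 = 4.8333

Step 2 — sample covariance S[i,j] = (1/(n-1)) · Σ_k (x_{k,i} - mean_i) · (x_{k,j} - mean_j), with n-1 = 5.
  S[A,A] = ((3.1667)·(3.1667) + (-0.8333)·(-0.8333) + (0.1667)·(0.1667) + (-2.8333)·(-2.8333) + (-0.8333)·(-0.8333) + (1.1667)·(1.1667)) / 5 = 20.8333/5 = 4.1667
  S[A,B] = ((3.1667)·(-3.5) + (-0.8333)·(1.5) + (0.1667)·(0.5) + (-2.8333)·(2.5) + (-0.8333)·(-2.5) + (1.1667)·(1.5)) / 5 = -15.5/5 = -3.1
  S[A,C] = ((3.1667)·(0.1667) + (-0.8333)·(0.1667) + (0.1667)·(-2.8333) + (-2.8333)·(-0.8333) + (-0.8333)·(2.1667) + (1.1667)·(1.1667)) / 5 = 1.8333/5 = 0.3667
  S[B,B] = ((-3.5)·(-3.5) + (1.5)·(1.5) + (0.5)·(0.5) + (2.5)·(2.5) + (-2.5)·(-2.5) + (1.5)·(1.5)) / 5 = 29.5/5 = 5.9
  S[B,C] = ((-3.5)·(0.1667) + (1.5)·(0.1667) + (0.5)·(-2.8333) + (2.5)·(-0.8333) + (-2.5)·(2.1667) + (1.5)·(1.1667)) / 5 = -7.5/5 = -1.5
  S[C,C] = ((0.1667)·(0.1667) + (0.1667)·(0.1667) + (-2.8333)·(-2.8333) + (-0.8333)·(-0.8333) + (2.1667)·(2.1667) + (1.1667)·(1.1667)) / 5 = 14.8333/5 = 2.9667

S is symmetric (S[j,i] = S[i,j]). Assembling:

S = [[4.1667, -3.1, 0.3667],
 [-3.1, 5.9, -1.5],
 [0.3667, -1.5, 2.9667]]


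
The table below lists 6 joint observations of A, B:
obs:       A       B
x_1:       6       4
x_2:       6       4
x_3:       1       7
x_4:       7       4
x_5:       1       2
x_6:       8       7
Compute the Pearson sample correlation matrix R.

Step 1 — column means:
  mean(A) = (6 + 6 + 1 + 7 + 1 + 8) / 6 = 29/6 = 4.8333
  mean(B) = (4 + 4 + 7 + 4 + 2 + 7) / 6 = 28/6 = 4.6667

Step 2 — sample variances and covariances s[i,j] = (1/(n-1)) · Σ_k (x_{k,i} - mean_i) · (x_{k,j} - mean_j), with n-1 = 5:
  s[A,A] = ((1.1667)·(1.1667) + (1.1667)·(1.1667) + (-3.8333)·(-3.8333) + (2.1667)·(2.1667) + (-3.8333)·(-3.8333) + (3.1667)·(3.1667)) / 5 = 46.8333/5 = 9.3667
  s[A,B] = ((1.1667)·(-0.6667) + (1.1667)·(-0.6667) + (-3.8333)·(2.3333) + (2.1667)·(-0.6667) + (-3.8333)·(-2.6667) + (3.1667)·(2.3333)) / 5 = 5.6667/5 = 1.1333
  s[B,B] = ((-0.6667)·(-0.6667) + (-0.6667)·(-0.6667) + (2.3333)·(2.3333) + (-0.6667)·(-0.6667) + (-2.6667)·(-2.6667) + (2.3333)·(2.3333)) / 5 = 19.3333/5 = 3.8667
  Sample standard deviations s_i = √(s[i,i]):
  s(A) = √(9.3667) = 3.0605
  s(B) = √(3.8667) = 1.9664

Step 3 — r_{ij} = s_{ij} / (s_i · s_j):
  r[A,A] = 1 (diagonal).
  r[A,B] = 1.1333 / (3.0605 · 1.9664) = 1.1333 / 6.0181 = 0.1883
  r[B,B] = 1 (diagonal).

R is symmetric with unit diagonal. Assembling:

R = [[1, 0.1883],
 [0.1883, 1]]


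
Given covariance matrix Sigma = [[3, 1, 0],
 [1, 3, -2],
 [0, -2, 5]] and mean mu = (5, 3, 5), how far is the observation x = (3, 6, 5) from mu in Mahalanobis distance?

Step 1 — centre the observation: (x - mu) = (-2, 3, 0).

Step 2 — invert Sigma (cofactor / det for 3×3, or solve directly):
  Sigma^{-1} = [[0.3929, -0.1786, -0.0714],
 [-0.1786, 0.5357, 0.2143],
 [-0.0714, 0.2143, 0.2857]].

Step 3 — form the quadratic (x - mu)^T · Sigma^{-1} · (x - mu):
  Sigma^{-1} · (x - mu) = (-1.3214, 1.9643, 0.7857).
  (x - mu)^T · [Sigma^{-1} · (x - mu)] = (-2)·(-1.3214) + (3)·(1.9643) + (0)·(0.7857) = 8.5357.

Step 4 — take square root: d = √(8.5357) ≈ 2.9216.

d(x, mu) = √(8.5357) ≈ 2.9216


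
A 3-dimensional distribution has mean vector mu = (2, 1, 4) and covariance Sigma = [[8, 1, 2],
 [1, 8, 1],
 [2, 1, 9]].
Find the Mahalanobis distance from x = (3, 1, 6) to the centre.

Step 1 — centre the observation: (x - mu) = (1, 0, 2).

Step 2 — invert Sigma (cofactor / det for 3×3, or solve directly):
  Sigma^{-1} = [[0.1337, -0.0132, -0.0282],
 [-0.0132, 0.1281, -0.0113],
 [-0.0282, -0.0113, 0.1186]].

Step 3 — form the quadratic (x - mu)^T · Sigma^{-1} · (x - mu):
  Sigma^{-1} · (x - mu) = (0.0772, -0.0358, 0.209).
  (x - mu)^T · [Sigma^{-1} · (x - mu)] = (1)·(0.0772) + (0)·(-0.0358) + (2)·(0.209) = 0.4953.

Step 4 — take square root: d = √(0.4953) ≈ 0.7038.

d(x, mu) = √(0.4953) ≈ 0.7038


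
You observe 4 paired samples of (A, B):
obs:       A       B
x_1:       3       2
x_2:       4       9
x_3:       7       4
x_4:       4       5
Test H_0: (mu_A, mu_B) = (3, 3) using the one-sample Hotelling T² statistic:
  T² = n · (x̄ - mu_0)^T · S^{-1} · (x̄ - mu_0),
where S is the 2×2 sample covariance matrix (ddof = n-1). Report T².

Step 1 — sample mean vector:
  mean(A) = (3 + 4 + 7 + 4) / 4 = 18/4 = 4.5
  mean(B) = (2 + 9 + 4 + 5) / 4 = 20/4 = 5
  x̄ = (4.5, 5),  deviation x̄ - mu_0 = (4.5, 5) - (3, 3) = (1.5, 2).

Step 2 — sample covariance matrix, S[i,j] = (1/(n-1)) · Σ_k (x_{k,i} - mean_i) · (x_{k,j} - mean_j), divisor n-1 = 3:
  S[A,A] = ((-1.5)·(-1.5) + (-0.5)·(-0.5) + (2.5)·(2.5) + (-0.5)·(-0.5)) / 3 = 9/3 = 3
  S[A,B] = ((-1.5)·(-3) + (-0.5)·(4) + (2.5)·(-1) + (-0.5)·(0)) / 3 = 0/3 = 0
  S[B,B] = ((-3)·(-3) + (4)·(4) + (-1)·(-1) + (0)·(0)) / 3 = 26/3 = 8.6667
  S = [[3, 0],
 [0, 8.6667]].

Step 3 — invert S. det(S) = 3·8.6667 - (0)² = 26.
  S^{-1} = (1/det) · [[d, -b], [-b, a]] = [[0.3333, 0],
 [0, 0.1154]].

Step 4 — quadratic form (x̄ - mu_0)^T · S^{-1} · (x̄ - mu_0):
  S^{-1} · (x̄ - mu_0) = (0.5, 0.2308),
  (x̄ - mu_0)^T · [...] = (1.5)·(0.5) + (2)·(0.2308) = 1.2115.

Step 5 — scale by n: T² = 4 · 1.2115 = 4.8462.

T² ≈ 4.8462


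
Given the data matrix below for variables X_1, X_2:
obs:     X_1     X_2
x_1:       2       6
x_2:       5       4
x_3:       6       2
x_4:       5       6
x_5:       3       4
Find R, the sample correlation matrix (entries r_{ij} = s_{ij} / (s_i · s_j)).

Step 1 — column means:
  mean(X_1) = (2 + 5 + 6 + 5 + 3) / 5 = 21/5 = 4.2
  mean(X_2) = (6 + 4 + 2 + 6 + 4) / 5 = 22/5 = 4.4

Step 2 — sample variances and covariances s[i,j] = (1/(n-1)) · Σ_k (x_{k,i} - mean_i) · (x_{k,j} - mean_j), with n-1 = 4:
  s[X_1,X_1] = ((-2.2)·(-2.2) + (0.8)·(0.8) + (1.8)·(1.8) + (0.8)·(0.8) + (-1.2)·(-1.2)) / 4 = 10.8/4 = 2.7
  s[X_1,X_2] = ((-2.2)·(1.6) + (0.8)·(-0.4) + (1.8)·(-2.4) + (0.8)·(1.6) + (-1.2)·(-0.4)) / 4 = -6.4/4 = -1.6
  s[X_2,X_2] = ((1.6)·(1.6) + (-0.4)·(-0.4) + (-2.4)·(-2.4) + (1.6)·(1.6) + (-0.4)·(-0.4)) / 4 = 11.2/4 = 2.8
  Sample standard deviations s_i = √(s[i,i]):
  s(X_1) = √(2.7) = 1.6432
  s(X_2) = √(2.8) = 1.6733

Step 3 — r_{ij} = s_{ij} / (s_i · s_j):
  r[X_1,X_1] = 1 (diagonal).
  r[X_1,X_2] = -1.6 / (1.6432 · 1.6733) = -1.6 / 2.7495 = -0.5819
  r[X_2,X_2] = 1 (diagonal).

R is symmetric with unit diagonal. Assembling:

R = [[1, -0.5819],
 [-0.5819, 1]]


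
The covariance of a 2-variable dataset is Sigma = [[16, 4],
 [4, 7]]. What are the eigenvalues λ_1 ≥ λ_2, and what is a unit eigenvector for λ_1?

Step 1 — characteristic polynomial of 2×2 Sigma:
  det(Sigma - λI) = λ² - trace · λ + det = 0.
  trace = 16 + 7 = 23, det = 16·7 - (4)² = 96.
Step 2 — discriminant:
  Δ = trace² - 4·det = 529 - 384 = 145.
Step 3 — eigenvalues:
  λ = (trace ± √Δ)/2 = (23 ± 12.0416)/2,
  λ_1 = 17.5208,  λ_2 = 5.4792.

Step 4 — unit eigenvector for λ_1: solve (Sigma - λ_1 I)v = 0. First row:
  (16 - 17.5208)·v_x + (4)·v_y = 0, i.e. (-1.5208)·v_x + (4)·v_y = 0,
  so v ∝ (b, λ_1 - a) = (4, 1.5208) = u.
  ||u|| = √((4)² + (1.5208)²) = √(18.3128) ≈ 4.2793,
  v_1 = u/||u|| ≈ (0.9347, 0.3554) (||v_1|| = 1).

λ_1 = 17.5208,  λ_2 = 5.4792;  v_1 ≈ (0.9347, 0.3554)


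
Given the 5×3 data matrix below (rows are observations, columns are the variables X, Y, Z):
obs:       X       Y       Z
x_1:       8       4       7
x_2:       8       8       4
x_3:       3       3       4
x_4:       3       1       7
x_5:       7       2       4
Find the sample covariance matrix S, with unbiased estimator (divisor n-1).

Step 1 — column means:
  mean(X) = (8 + 8 + 3 + 3 + 7) / 5 = 29/5 = 5.8
  mean(Y) = (4 + 8 + 3 + 1 + 2) / 5 = 18/5 = 3.6
  mean(Z) = (7 + 4 + 4 + 7 + 4) / 5 = 26/5 = 5.2

Step 2 — sample covariance S[i,j] = (1/(n-1)) · Σ_k (x_{k,i} - mean_i) · (x_{k,j} - mean_j), with n-1 = 4.
  S[X,X] = ((2.2)·(2.2) + (2.2)·(2.2) + (-2.8)·(-2.8) + (-2.8)·(-2.8) + (1.2)·(1.2)) / 4 = 26.8/4 = 6.7
  S[X,Y] = ((2.2)·(0.4) + (2.2)·(4.4) + (-2.8)·(-0.6) + (-2.8)·(-2.6) + (1.2)·(-1.6)) / 4 = 17.6/4 = 4.4
  S[X,Z] = ((2.2)·(1.8) + (2.2)·(-1.2) + (-2.8)·(-1.2) + (-2.8)·(1.8) + (1.2)·(-1.2)) / 4 = -1.8/4 = -0.45
  S[Y,Y] = ((0.4)·(0.4) + (4.4)·(4.4) + (-0.6)·(-0.6) + (-2.6)·(-2.6) + (-1.6)·(-1.6)) / 4 = 29.2/4 = 7.3
  S[Y,Z] = ((0.4)·(1.8) + (4.4)·(-1.2) + (-0.6)·(-1.2) + (-2.6)·(1.8) + (-1.6)·(-1.2)) / 4 = -6.6/4 = -1.65
  S[Z,Z] = ((1.8)·(1.8) + (-1.2)·(-1.2) + (-1.2)·(-1.2) + (1.8)·(1.8) + (-1.2)·(-1.2)) / 4 = 10.8/4 = 2.7

S is symmetric (S[j,i] = S[i,j]). Assembling:

S = [[6.7, 4.4, -0.45],
 [4.4, 7.3, -1.65],
 [-0.45, -1.65, 2.7]]
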